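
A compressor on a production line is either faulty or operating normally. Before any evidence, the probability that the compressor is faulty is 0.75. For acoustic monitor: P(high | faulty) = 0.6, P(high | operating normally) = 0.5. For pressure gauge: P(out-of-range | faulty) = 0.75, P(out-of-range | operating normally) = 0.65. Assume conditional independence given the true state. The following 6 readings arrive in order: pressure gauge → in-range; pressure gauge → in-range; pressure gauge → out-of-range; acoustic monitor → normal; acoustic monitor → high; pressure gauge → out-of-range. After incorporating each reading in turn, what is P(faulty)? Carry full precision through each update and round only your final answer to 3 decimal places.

After pressure gauge='in-range': P(faulty) = 0.25·0.7500 / (0.25·0.7500 + 0.35·0.2500) ≈ 0.6818
After pressure gauge='in-range': P(faulty) = 0.25·0.6818 / (0.25·0.6818 + 0.35·0.3182) ≈ 0.6048
After pressure gauge='out-of-range': P(faulty) = 0.75·0.6048 / (0.75·0.6048 + 0.65·0.3952) ≈ 0.6385
After acoustic monitor='normal': P(faulty) = 0.4·0.6385 / (0.4·0.6385 + 0.5·0.3615) ≈ 0.5856
After acoustic monitor='high': P(faulty) = 0.6·0.5856 / (0.6·0.5856 + 0.5·0.4144) ≈ 0.6290
After pressure gauge='out-of-range': P(faulty) = 0.75·0.6290 / (0.75·0.6290 + 0.65·0.3710) ≈ 0.6617

0.662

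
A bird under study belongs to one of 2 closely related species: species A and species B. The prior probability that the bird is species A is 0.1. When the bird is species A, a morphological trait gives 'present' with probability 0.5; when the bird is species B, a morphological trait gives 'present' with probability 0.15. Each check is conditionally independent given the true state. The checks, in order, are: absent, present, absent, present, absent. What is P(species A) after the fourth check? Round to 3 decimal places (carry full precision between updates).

Apply Bayes' rule sequentially, carrying P(species A) forward.
After 'absent': P(species A) = 0.5·0.1000 / (0.5·0.1000 + 0.85·0.9000) ≈ 0.0613
After 'present': P(species A) = 0.5·0.0613 / (0.5·0.0613 + 0.15·0.9387) ≈ 0.1789
After 'absent': P(species A) = 0.5·0.1789 / (0.5·0.1789 + 0.85·0.8211) ≈ 0.1136
After 'present': P(species A) = 0.5·0.1136 / (0.5·0.1136 + 0.15·0.8864) ≈ 0.2993

0.299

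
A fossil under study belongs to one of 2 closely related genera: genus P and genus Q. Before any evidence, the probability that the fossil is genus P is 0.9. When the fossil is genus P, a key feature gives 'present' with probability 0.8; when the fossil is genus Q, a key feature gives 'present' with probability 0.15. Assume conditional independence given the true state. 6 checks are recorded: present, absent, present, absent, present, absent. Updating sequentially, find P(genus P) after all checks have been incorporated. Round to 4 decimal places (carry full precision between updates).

0.9468

Apply Bayes' rule sequentially, carrying P(genus P) forward.
After 'present': P(genus P) = 0.8·0.9000 / (0.8·0.9000 + 0.15·0.1000) ≈ 0.9796
After 'absent': P(genus P) = 0.2·0.9796 / (0.2·0.9796 + 0.85·0.0204) ≈ 0.9187
After 'present': P(genus P) = 0.8·0.9187 / (0.8·0.9187 + 0.15·0.0813) ≈ 0.9837
After 'absent': P(genus P) = 0.2·0.9837 / (0.2·0.9837 + 0.85·0.0163) ≈ 0.9341
After 'present': P(genus P) = 0.8·0.9341 / (0.8·0.9341 + 0.15·0.0659) ≈ 0.9869
After 'absent': P(genus P) = 0.2·0.9869 / (0.2·0.9869 + 0.85·0.0131) ≈ 0.9468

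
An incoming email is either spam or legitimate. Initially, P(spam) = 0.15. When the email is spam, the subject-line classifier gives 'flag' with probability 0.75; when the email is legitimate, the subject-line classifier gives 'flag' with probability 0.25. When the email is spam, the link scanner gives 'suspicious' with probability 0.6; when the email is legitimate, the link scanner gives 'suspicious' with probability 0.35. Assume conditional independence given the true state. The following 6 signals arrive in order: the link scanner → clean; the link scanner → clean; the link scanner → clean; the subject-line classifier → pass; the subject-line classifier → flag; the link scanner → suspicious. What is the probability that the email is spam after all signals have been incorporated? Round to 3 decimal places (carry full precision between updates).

Each posterior becomes the prior for the next update.
After the link scanner='clean': P(spam) = 0.4·0.1500 / (0.4·0.1500 + 0.65·0.8500) ≈ 0.0980
After the link scanner='clean': P(spam) = 0.4·0.0980 / (0.4·0.0980 + 0.65·0.9020) ≈ 0.0626
After the link scanner='clean': P(spam) = 0.4·0.0626 / (0.4·0.0626 + 0.65·0.9374) ≈ 0.0395
After the subject-line classifier='pass': P(spam) = 0.25·0.0395 / (0.25·0.0395 + 0.75·0.9605) ≈ 0.0135
After the subject-line classifier='flag': P(spam) = 0.75·0.0135 / (0.75·0.0135 + 0.25·0.9865) ≈ 0.0395
After the link scanner='suspicious': P(spam) = 0.6·0.0395 / (0.6·0.0395 + 0.35·0.9605) ≈ 0.0659

0.066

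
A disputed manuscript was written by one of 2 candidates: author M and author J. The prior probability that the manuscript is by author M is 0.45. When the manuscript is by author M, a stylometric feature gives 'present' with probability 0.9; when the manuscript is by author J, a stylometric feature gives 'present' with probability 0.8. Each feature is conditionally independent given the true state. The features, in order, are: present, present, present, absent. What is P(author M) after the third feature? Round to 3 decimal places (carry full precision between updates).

0.538

Apply Bayes' rule sequentially, carrying P(author M) forward.
After 'present': P(author M) = 0.9·0.4500 / (0.9·0.4500 + 0.8·0.5500) ≈ 0.4793
After 'present': P(author M) = 0.9·0.4793 / (0.9·0.4793 + 0.8·0.5207) ≈ 0.5087
After 'present': P(author M) = 0.9·0.5087 / (0.9·0.5087 + 0.8·0.4913) ≈ 0.5381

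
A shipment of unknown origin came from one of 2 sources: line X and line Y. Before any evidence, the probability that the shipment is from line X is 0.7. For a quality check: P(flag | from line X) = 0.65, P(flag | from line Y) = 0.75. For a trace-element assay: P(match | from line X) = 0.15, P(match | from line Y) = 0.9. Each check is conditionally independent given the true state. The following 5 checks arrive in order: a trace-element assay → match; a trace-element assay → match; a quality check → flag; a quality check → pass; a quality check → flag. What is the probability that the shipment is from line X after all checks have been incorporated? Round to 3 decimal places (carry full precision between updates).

Apply Bayes' rule sequentially, carrying P(line X) forward.
After a trace-element assay='match': P(line X) = 0.15·0.7000 / (0.15·0.7000 + 0.9·0.3000) ≈ 0.2800
After a trace-element assay='match': P(line X) = 0.15·0.2800 / (0.15·0.2800 + 0.9·0.7200) ≈ 0.0609
After a quality check='flag': P(line X) = 0.65·0.0609 / (0.65·0.0609 + 0.75·0.9391) ≈ 0.0532
After a quality check='pass': P(line X) = 0.35·0.0532 / (0.35·0.0532 + 0.25·0.9468) ≈ 0.0729
After a quality check='flag': P(line X) = 0.65·0.0729 / (0.65·0.0729 + 0.75·0.9271) ≈ 0.0638

0.064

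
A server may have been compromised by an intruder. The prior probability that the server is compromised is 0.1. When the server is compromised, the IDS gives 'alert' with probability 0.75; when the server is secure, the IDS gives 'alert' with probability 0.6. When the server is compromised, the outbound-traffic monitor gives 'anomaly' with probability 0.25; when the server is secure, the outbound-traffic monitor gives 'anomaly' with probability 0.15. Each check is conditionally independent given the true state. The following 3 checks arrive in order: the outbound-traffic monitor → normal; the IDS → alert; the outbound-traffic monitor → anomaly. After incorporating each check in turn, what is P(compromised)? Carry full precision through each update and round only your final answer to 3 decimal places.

After the outbound-traffic monitor='normal': P(compromised) = 0.75·0.1000 / (0.75·0.1000 + 0.85·0.9000) ≈ 0.0893
After the IDS='alert': P(compromised) = 0.75·0.0893 / (0.75·0.0893 + 0.6·0.9107) ≈ 0.1092
After the outbound-traffic monitor='anomaly': P(compromised) = 0.25·0.1092 / (0.25·0.1092 + 0.15·0.8908) ≈ 0.1696

0.170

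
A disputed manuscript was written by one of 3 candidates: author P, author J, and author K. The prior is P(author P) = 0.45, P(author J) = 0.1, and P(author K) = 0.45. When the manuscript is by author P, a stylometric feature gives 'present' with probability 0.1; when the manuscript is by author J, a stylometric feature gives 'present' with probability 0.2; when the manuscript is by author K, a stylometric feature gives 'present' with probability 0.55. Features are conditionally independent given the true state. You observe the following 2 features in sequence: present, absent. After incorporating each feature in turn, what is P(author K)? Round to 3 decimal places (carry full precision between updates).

After 'present': normaliser = 0.1·0.4500 + 0.2·0.1000 + 0.55·0.4500; P(author P) ≈ 0.1440, P(author J) ≈ 0.0640, P(author K) ≈ 0.7920
After 'absent': normaliser = 0.9·0.1440 + 0.8·0.0640 + 0.45·0.7920; P(author P) ≈ 0.2413, P(author J) ≈ 0.0953, P(author K) ≈ 0.6634

0.663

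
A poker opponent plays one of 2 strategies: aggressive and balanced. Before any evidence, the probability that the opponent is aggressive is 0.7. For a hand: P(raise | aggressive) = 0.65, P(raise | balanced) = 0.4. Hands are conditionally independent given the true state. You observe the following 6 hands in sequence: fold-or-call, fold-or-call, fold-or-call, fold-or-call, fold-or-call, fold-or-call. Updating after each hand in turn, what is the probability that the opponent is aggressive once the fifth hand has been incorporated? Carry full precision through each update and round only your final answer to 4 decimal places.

After 'fold-or-call': P(aggressive) = 0.35·0.7000 / (0.35·0.7000 + 0.6·0.3000) ≈ 0.5765
After 'fold-or-call': P(aggressive) = 0.35·0.5765 / (0.35·0.5765 + 0.6·0.4235) ≈ 0.4426
After 'fold-or-call': P(aggressive) = 0.35·0.4426 / (0.35·0.4426 + 0.6·0.5574) ≈ 0.3165
After 'fold-or-call': P(aggressive) = 0.35·0.3165 / (0.35·0.3165 + 0.6·0.6835) ≈ 0.2127
After 'fold-or-call': P(aggressive) = 0.35·0.2127 / (0.35·0.2127 + 0.6·0.7873) ≈ 0.1361

0.1361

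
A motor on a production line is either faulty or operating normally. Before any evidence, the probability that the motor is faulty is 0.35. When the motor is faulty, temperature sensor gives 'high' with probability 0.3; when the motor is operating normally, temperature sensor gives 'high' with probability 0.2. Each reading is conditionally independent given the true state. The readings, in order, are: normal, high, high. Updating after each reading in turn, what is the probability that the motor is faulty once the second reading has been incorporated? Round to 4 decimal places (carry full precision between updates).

After 'normal': P(faulty) = 0.7·0.3500 / (0.7·0.3500 + 0.8·0.6500) ≈ 0.3203
After 'high': P(faulty) = 0.3·0.3203 / (0.3·0.3203 + 0.2·0.6797) ≈ 0.4141

0.4141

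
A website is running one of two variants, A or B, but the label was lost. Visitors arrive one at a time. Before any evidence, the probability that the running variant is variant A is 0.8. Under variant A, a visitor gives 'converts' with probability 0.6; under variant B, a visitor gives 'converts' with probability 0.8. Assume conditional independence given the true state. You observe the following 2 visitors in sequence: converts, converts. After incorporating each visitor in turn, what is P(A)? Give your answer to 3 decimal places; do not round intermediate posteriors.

After 'converts': P(A) = 0.6·0.8000 / (0.6·0.8000 + 0.8·0.2000) ≈ 0.7500
After 'converts': P(A) = 0.6·0.7500 / (0.6·0.7500 + 0.8·0.2500) ≈ 0.6923

0.692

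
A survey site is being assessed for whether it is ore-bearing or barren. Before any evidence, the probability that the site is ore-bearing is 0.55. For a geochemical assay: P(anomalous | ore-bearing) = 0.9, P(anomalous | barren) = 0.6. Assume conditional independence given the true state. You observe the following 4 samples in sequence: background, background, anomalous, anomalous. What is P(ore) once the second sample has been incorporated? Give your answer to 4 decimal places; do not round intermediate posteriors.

0.0710

After 'background': P(ore) = 0.1·0.5500 / (0.1·0.5500 + 0.4·0.4500) ≈ 0.2340
After 'background': P(ore) = 0.1·0.2340 / (0.1·0.2340 + 0.4·0.7660) ≈ 0.0710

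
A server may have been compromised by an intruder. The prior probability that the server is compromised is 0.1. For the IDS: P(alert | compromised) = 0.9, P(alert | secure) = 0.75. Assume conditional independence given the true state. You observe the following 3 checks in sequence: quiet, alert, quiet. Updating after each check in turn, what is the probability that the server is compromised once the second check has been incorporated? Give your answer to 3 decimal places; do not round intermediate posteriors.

After 'quiet': P(compromised) = 0.1·0.1000 / (0.1·0.1000 + 0.25·0.9000) ≈ 0.0426
After 'alert': P(compromised) = 0.9·0.0426 / (0.9·0.0426 + 0.75·0.9574) ≈ 0.0506

0.051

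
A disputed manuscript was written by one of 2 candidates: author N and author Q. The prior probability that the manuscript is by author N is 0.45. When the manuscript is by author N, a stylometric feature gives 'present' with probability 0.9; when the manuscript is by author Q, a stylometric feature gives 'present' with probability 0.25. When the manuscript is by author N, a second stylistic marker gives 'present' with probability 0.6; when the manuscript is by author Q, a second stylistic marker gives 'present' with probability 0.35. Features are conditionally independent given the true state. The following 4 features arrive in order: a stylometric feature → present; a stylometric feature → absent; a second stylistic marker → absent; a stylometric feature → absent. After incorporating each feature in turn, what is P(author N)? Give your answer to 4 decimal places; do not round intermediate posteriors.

Each posterior becomes the prior for the next update.
After a stylometric feature='present': P(author N) = 0.9·0.4500 / (0.9·0.4500 + 0.25·0.5500) ≈ 0.7465
After a stylometric feature='absent': P(author N) = 0.1·0.7465 / (0.1·0.7465 + 0.75·0.2535) ≈ 0.2820
After a second stylistic marker='absent': P(author N) = 0.4·0.2820 / (0.4·0.2820 + 0.65·0.7180) ≈ 0.1946
After a stylometric feature='absent': P(author N) = 0.1·0.1946 / (0.1·0.1946 + 0.75·0.8054) ≈ 0.0312

0.0312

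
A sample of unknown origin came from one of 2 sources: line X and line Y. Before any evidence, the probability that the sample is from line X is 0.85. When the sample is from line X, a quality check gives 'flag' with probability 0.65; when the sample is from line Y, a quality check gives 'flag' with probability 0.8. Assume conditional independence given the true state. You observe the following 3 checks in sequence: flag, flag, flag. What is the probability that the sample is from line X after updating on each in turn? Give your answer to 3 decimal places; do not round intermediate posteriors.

0.752

After 'flag': P(line X) = 0.65·0.8500 / (0.65·0.8500 + 0.8·0.1500) ≈ 0.8216
After 'flag': P(line X) = 0.65·0.8216 / (0.65·0.8216 + 0.8·0.1784) ≈ 0.7891
After 'flag': P(line X) = 0.65·0.7891 / (0.65·0.7891 + 0.8·0.2109) ≈ 0.7524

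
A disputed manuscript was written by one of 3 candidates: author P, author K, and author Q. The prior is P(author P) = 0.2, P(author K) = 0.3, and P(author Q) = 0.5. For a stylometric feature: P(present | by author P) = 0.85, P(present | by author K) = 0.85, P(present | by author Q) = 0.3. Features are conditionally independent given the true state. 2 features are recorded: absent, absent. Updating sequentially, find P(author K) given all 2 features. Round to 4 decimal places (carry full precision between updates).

After 'absent': normaliser = 0.15·0.2000 + 0.15·0.3000 + 0.7·0.5000; P(author P) ≈ 0.0706, P(author K) ≈ 0.1059, P(author Q) ≈ 0.8235
After 'absent': normaliser = 0.15·0.0706 + 0.15·0.1059 + 0.7·0.8235; P(author P) ≈ 0.0176, P(author K) ≈ 0.0263, P(author Q) ≈ 0.9561

0.0263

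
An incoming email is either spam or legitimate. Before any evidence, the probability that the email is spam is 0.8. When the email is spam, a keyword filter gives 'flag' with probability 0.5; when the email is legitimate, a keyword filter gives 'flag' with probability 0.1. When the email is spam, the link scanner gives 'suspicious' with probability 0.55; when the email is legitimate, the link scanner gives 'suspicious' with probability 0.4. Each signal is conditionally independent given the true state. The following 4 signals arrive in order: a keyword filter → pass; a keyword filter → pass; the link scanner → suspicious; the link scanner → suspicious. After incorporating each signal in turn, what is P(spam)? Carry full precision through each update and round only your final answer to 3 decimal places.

After a keyword filter='pass': P(spam) = 0.5·0.8000 / (0.5·0.8000 + 0.9·0.2000) ≈ 0.6897
After a keyword filter='pass': P(spam) = 0.5·0.6897 / (0.5·0.6897 + 0.9·0.3103) ≈ 0.5525
After the link scanner='suspicious': P(spam) = 0.55·0.5525 / (0.55·0.5525 + 0.4·0.4475) ≈ 0.6293
After the link scanner='suspicious': P(spam) = 0.55·0.6293 / (0.55·0.6293 + 0.4·0.3707) ≈ 0.7001

0.700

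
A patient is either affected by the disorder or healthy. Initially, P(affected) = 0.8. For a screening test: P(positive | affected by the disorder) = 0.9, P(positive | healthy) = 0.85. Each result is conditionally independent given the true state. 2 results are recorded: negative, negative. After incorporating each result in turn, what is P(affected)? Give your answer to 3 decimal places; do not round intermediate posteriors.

0.640

After 'negative': P(affected) = 0.1·0.8000 / (0.1·0.8000 + 0.15·0.2000) ≈ 0.7273
After 'negative': P(affected) = 0.1·0.7273 / (0.1·0.7273 + 0.15·0.2727) ≈ 0.6400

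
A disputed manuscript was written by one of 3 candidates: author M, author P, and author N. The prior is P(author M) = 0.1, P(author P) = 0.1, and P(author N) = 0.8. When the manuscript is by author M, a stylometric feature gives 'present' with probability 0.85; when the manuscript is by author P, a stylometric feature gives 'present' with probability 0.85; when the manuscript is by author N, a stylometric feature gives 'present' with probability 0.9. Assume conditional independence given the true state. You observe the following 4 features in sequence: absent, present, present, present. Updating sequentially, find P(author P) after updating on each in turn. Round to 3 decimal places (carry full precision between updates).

Apply Bayes' rule sequentially, carrying P(author P) forward.
After 'absent': normaliser = 0.15·0.1000 + 0.15·0.1000 + 0.1·0.8000; P(author M) ≈ 0.1364, P(author P) ≈ 0.1364, P(author N) ≈ 0.7273
After 'present': normaliser = 0.85·0.1364 + 0.85·0.1364 + 0.9·0.7273; P(author M) ≈ 0.1308, P(author P) ≈ 0.1308, P(author N) ≈ 0.7385
After 'present': normaliser = 0.85·0.1308 + 0.85·0.1308 + 0.9·0.7385; P(author M) ≈ 0.1253, P(author P) ≈ 0.1253, P(author N) ≈ 0.7493
After 'present': normaliser = 0.85·0.1253 + 0.85·0.1253 + 0.9·0.7493; P(author M) ≈ 0.1200, P(author P) ≈ 0.1200, P(author N) ≈ 0.7599

0.120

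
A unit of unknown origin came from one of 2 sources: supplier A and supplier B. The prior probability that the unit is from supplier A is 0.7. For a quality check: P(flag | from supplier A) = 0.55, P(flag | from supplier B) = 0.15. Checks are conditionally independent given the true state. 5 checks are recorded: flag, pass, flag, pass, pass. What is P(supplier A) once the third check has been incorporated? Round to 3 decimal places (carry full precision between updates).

0.943

After 'flag': P(supplier A) = 0.55·0.7000 / (0.55·0.7000 + 0.15·0.3000) ≈ 0.8953
After 'pass': P(supplier A) = 0.45·0.8953 / (0.45·0.8953 + 0.85·0.1047) ≈ 0.8191
After 'flag': P(supplier A) = 0.55·0.8191 / (0.55·0.8191 + 0.15·0.1809) ≈ 0.9432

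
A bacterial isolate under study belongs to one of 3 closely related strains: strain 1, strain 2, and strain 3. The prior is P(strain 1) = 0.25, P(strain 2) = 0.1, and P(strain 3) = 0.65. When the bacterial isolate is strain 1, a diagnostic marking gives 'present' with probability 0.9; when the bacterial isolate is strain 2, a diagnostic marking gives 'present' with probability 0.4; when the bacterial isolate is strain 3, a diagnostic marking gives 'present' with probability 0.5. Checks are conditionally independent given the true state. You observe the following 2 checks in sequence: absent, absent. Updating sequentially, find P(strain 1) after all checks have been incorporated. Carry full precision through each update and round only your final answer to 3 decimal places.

Apply Bayes' rule sequentially, carrying P(strain 1) forward.
After 'absent': normaliser = 0.1·0.2500 + 0.6·0.1000 + 0.5·0.6500; P(strain 1) ≈ 0.0610, P(strain 2) ≈ 0.1463, P(strain 3) ≈ 0.7927
After 'absent': normaliser = 0.1·0.0610 + 0.6·0.1463 + 0.5·0.7927; P(strain 1) ≈ 0.0124, P(strain 2) ≈ 0.1791, P(strain 3) ≈ 0.8085

0.012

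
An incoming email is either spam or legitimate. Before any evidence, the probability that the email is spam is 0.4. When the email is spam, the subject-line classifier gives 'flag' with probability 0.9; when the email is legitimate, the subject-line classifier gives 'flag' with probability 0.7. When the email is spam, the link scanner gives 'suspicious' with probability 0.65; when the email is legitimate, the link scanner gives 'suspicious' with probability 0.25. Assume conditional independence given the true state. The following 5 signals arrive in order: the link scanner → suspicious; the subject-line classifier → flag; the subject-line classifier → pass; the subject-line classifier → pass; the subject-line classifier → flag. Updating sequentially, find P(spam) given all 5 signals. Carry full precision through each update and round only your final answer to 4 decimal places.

0.2415

After the link scanner='suspicious': P(spam) = 0.65·0.4000 / (0.65·0.4000 + 0.25·0.6000) ≈ 0.6341
After the subject-line classifier='flag': P(spam) = 0.9·0.6341 / (0.9·0.6341 + 0.7·0.3659) ≈ 0.6903
After the subject-line classifier='pass': P(spam) = 0.1·0.6903 / (0.1·0.6903 + 0.3·0.3097) ≈ 0.4262
After the subject-line classifier='pass': P(spam) = 0.1·0.4262 / (0.1·0.4262 + 0.3·0.5738) ≈ 0.1985
After the subject-line classifier='flag': P(spam) = 0.9·0.1985 / (0.9·0.1985 + 0.7·0.8015) ≈ 0.2415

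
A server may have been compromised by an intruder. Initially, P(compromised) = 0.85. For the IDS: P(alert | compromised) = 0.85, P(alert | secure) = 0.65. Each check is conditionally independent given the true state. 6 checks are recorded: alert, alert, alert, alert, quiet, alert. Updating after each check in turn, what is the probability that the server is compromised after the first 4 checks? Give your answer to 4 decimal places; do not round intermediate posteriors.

After 'alert': P(compromised) = 0.85·0.8500 / (0.85·0.8500 + 0.65·0.1500) ≈ 0.8811
After 'alert': P(compromised) = 0.85·0.8811 / (0.85·0.8811 + 0.65·0.1189) ≈ 0.9065
After 'alert': P(compromised) = 0.85·0.9065 / (0.85·0.9065 + 0.65·0.0935) ≈ 0.9269
After 'alert': P(compromised) = 0.85·0.9269 / (0.85·0.9269 + 0.65·0.0731) ≈ 0.9431

0.9431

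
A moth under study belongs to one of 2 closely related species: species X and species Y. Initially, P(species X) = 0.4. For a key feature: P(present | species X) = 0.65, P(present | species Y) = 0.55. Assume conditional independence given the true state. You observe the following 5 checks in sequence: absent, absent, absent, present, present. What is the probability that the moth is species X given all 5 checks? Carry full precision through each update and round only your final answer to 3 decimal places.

0.305

After 'absent': P(species X) = 0.35·0.4000 / (0.35·0.4000 + 0.45·0.6000) ≈ 0.3415
After 'absent': P(species X) = 0.35·0.3415 / (0.35·0.3415 + 0.45·0.6585) ≈ 0.2874
After 'absent': P(species X) = 0.35·0.2874 / (0.35·0.2874 + 0.45·0.7126) ≈ 0.2388
After 'present': P(species X) = 0.65·0.2388 / (0.65·0.2388 + 0.55·0.7612) ≈ 0.2704
After 'present': P(species X) = 0.65·0.2704 / (0.65·0.2704 + 0.55·0.7296) ≈ 0.3046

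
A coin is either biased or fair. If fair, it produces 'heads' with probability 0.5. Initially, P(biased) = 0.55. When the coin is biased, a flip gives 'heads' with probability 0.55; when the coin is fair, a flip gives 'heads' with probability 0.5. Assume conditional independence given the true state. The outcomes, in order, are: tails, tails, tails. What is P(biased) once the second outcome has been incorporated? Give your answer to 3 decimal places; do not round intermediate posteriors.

0.497

After 'tails': P(biased) = 0.45·0.5500 / (0.45·0.5500 + 0.5·0.4500) ≈ 0.5238
After 'tails': P(biased) = 0.45·0.5238 / (0.45·0.5238 + 0.5·0.4762) ≈ 0.4975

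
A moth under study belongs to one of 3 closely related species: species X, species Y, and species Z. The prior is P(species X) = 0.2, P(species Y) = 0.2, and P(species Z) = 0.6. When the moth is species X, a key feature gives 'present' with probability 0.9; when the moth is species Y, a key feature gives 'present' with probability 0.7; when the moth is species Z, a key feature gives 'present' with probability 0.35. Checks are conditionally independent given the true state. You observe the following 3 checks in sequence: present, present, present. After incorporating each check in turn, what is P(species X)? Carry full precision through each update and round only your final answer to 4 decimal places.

0.6072

After 'present': normaliser = 0.9·0.2000 + 0.7·0.2000 + 0.35·0.6000; P(species X) ≈ 0.3396, P(species Y) ≈ 0.2642, P(species Z) ≈ 0.3962
After 'present': normaliser = 0.9·0.3396 + 0.7·0.2642 + 0.35·0.3962; P(species X) ≈ 0.4858, P(species Y) ≈ 0.2939, P(species Z) ≈ 0.2204
After 'present': normaliser = 0.9·0.4858 + 0.7·0.2939 + 0.35·0.2204; P(species X) ≈ 0.6072, P(species Y) ≈ 0.2857, P(species Z) ≈ 0.1071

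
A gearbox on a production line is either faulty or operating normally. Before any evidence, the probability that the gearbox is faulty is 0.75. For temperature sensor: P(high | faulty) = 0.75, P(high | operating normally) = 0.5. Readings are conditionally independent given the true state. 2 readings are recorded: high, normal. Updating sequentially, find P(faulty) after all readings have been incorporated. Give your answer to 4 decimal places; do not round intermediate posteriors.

0.6923

After 'high': P(faulty) = 0.75·0.7500 / (0.75·0.7500 + 0.5·0.2500) ≈ 0.8182
After 'normal': P(faulty) = 0.25·0.8182 / (0.25·0.8182 + 0.5·0.1818) ≈ 0.6923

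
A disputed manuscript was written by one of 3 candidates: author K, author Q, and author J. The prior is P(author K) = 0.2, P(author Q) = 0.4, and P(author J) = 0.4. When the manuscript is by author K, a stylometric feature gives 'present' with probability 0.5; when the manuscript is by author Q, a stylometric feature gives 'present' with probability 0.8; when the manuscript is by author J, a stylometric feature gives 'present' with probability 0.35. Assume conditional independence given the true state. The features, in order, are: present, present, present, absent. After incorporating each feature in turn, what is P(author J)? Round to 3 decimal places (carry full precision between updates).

After 'present': normaliser = 0.5·0.2000 + 0.8·0.4000 + 0.35·0.4000; P(author K) ≈ 0.1786, P(author Q) ≈ 0.5714, P(author J) ≈ 0.2500
After 'present': normaliser = 0.5·0.1786 + 0.8·0.5714 + 0.35·0.2500; P(author K) ≈ 0.1408, P(author Q) ≈ 0.7211, P(author J) ≈ 0.1380
After 'present': normaliser = 0.5·0.1408 + 0.8·0.7211 + 0.35·0.1380; P(author K) ≈ 0.1012, P(author Q) ≈ 0.8293, P(author J) ≈ 0.0694
After 'absent': normaliser = 0.5·0.1012 + 0.2·0.8293 + 0.65·0.0694; P(author K) ≈ 0.1935, P(author Q) ≈ 0.6340, P(author J) ≈ 0.1725

0.173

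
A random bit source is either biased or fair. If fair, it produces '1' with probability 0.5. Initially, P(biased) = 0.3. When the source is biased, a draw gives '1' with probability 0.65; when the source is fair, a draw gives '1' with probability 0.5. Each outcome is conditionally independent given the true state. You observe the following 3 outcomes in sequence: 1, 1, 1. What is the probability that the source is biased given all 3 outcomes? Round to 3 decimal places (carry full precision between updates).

0.485

Apply Bayes' rule sequentially, carrying P(biased) forward.
After '1': P(biased) = 0.65·0.3000 / (0.65·0.3000 + 0.5·0.7000) ≈ 0.3578
After '1': P(biased) = 0.65·0.3578 / (0.65·0.3578 + 0.5·0.6422) ≈ 0.4200
After '1': P(biased) = 0.65·0.4200 / (0.65·0.4200 + 0.5·0.5800) ≈ 0.4850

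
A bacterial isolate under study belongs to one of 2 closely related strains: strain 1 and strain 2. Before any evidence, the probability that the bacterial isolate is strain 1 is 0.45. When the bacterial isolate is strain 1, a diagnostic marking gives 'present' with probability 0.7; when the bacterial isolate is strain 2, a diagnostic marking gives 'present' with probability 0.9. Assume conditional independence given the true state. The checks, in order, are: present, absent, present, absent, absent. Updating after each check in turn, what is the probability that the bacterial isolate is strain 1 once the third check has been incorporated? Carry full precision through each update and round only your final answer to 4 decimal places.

After 'present': P(strain 1) = 0.7·0.4500 / (0.7·0.4500 + 0.9·0.5500) ≈ 0.3889
After 'absent': P(strain 1) = 0.3·0.3889 / (0.3·0.3889 + 0.1·0.6111) ≈ 0.6562
After 'present': P(strain 1) = 0.7·0.6562 / (0.7·0.6562 + 0.9·0.3438) ≈ 0.5976

0.5976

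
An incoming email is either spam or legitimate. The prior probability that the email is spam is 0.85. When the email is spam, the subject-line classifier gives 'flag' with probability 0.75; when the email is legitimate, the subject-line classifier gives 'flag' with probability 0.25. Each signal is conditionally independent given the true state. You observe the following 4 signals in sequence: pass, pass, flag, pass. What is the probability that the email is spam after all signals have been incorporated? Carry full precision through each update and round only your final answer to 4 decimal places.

After 'pass': P(spam) = 0.25·0.8500 / (0.25·0.8500 + 0.75·0.1500) ≈ 0.6538
After 'pass': P(spam) = 0.25·0.6538 / (0.25·0.6538 + 0.75·0.3462) ≈ 0.3864
After 'flag': P(spam) = 0.75·0.3864 / (0.75·0.3864 + 0.25·0.6136) ≈ 0.6538
After 'pass': P(spam) = 0.25·0.6538 / (0.25·0.6538 + 0.75·0.3462) ≈ 0.3864

0.3864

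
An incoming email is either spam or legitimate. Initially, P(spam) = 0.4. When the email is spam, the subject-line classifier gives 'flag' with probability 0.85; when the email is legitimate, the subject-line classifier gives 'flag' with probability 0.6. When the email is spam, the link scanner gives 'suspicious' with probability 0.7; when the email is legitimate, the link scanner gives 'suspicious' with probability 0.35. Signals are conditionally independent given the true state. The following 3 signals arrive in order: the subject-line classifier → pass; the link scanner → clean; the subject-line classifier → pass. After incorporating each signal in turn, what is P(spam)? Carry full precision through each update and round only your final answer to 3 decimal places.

0.041

Each posterior becomes the prior for the next update.
After the subject-line classifier='pass': P(spam) = 0.15·0.4000 / (0.15·0.4000 + 0.4·0.6000) ≈ 0.2000
After the link scanner='clean': P(spam) = 0.3·0.2000 / (0.3·0.2000 + 0.65·0.8000) ≈ 0.1034
After the subject-line classifier='pass': P(spam) = 0.15·0.1034 / (0.15·0.1034 + 0.4·0.8966) ≈ 0.0415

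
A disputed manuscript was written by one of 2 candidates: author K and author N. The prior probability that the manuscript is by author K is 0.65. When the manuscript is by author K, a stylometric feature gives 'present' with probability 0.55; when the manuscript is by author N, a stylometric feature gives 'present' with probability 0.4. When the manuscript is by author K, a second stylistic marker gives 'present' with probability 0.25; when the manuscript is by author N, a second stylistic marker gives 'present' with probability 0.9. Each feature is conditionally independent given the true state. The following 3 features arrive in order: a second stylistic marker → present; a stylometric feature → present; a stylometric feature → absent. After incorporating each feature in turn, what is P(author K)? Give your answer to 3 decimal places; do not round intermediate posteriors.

After a second stylistic marker='present': P(author K) = 0.25·0.6500 / (0.25·0.6500 + 0.9·0.3500) ≈ 0.3403
After a stylometric feature='present': P(author K) = 0.55·0.3403 / (0.55·0.3403 + 0.4·0.6597) ≈ 0.4150
After a stylometric feature='absent': P(author K) = 0.45·0.4150 / (0.45·0.4150 + 0.6·0.5850) ≈ 0.3473

0.347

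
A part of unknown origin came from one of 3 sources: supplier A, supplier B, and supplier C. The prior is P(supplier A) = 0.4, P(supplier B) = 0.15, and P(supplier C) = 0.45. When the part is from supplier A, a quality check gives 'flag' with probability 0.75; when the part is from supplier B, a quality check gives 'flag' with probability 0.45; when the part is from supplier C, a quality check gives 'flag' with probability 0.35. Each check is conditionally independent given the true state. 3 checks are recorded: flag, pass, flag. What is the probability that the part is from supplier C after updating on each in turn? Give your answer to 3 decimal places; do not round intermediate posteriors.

0.329

Apply Bayes' rule sequentially, carrying P(supplier C) forward.
After 'flag': normaliser = 0.75·0.4000 + 0.45·0.1500 + 0.35·0.4500; P(supplier A) ≈ 0.5714, P(supplier B) ≈ 0.1286, P(supplier C) ≈ 0.3000
After 'pass': normaliser = 0.25·0.5714 + 0.55·0.1286 + 0.65·0.3000; P(supplier A) ≈ 0.3497, P(supplier B) ≈ 0.1731, P(supplier C) ≈ 0.4773
After 'flag': normaliser = 0.75·0.3497 + 0.45·0.1731 + 0.35·0.4773; P(supplier A) ≈ 0.5171, P(supplier B) ≈ 0.1536, P(supplier C) ≈ 0.3294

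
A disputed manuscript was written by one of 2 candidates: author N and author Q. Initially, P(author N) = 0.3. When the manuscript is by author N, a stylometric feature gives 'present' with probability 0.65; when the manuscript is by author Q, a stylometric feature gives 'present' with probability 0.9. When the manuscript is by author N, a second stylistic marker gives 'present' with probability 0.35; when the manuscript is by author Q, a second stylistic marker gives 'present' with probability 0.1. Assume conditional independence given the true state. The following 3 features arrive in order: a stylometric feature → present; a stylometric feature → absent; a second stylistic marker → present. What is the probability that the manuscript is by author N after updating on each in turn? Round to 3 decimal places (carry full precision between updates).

0.791

Apply Bayes' rule sequentially, carrying P(author N) forward.
After a stylometric feature='present': P(author N) = 0.65·0.3000 / (0.65·0.3000 + 0.9·0.7000) ≈ 0.2364
After a stylometric feature='absent': P(author N) = 0.35·0.2364 / (0.35·0.2364 + 0.1·0.7636) ≈ 0.5200
After a second stylistic marker='present': P(author N) = 0.35·0.5200 / (0.35·0.5200 + 0.1·0.4800) ≈ 0.7913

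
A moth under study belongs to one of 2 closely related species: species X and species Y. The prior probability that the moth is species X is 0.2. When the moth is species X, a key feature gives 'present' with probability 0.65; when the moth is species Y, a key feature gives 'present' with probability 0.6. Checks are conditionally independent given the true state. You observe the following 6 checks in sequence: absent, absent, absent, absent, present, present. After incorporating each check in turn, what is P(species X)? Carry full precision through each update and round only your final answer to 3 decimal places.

0.147

After 'absent': P(species X) = 0.35·0.2000 / (0.35·0.2000 + 0.4·0.8000) ≈ 0.1795
After 'absent': P(species X) = 0.35·0.1795 / (0.35·0.1795 + 0.4·0.8205) ≈ 0.1607
After 'absent': P(species X) = 0.35·0.1607 / (0.35·0.1607 + 0.4·0.8393) ≈ 0.1435
After 'absent': P(species X) = 0.35·0.1435 / (0.35·0.1435 + 0.4·0.8565) ≈ 0.1278
After 'present': P(species X) = 0.65·0.1278 / (0.65·0.1278 + 0.6·0.8722) ≈ 0.1370
After 'present': P(species X) = 0.65·0.1370 / (0.65·0.1370 + 0.6·0.8630) ≈ 0.1467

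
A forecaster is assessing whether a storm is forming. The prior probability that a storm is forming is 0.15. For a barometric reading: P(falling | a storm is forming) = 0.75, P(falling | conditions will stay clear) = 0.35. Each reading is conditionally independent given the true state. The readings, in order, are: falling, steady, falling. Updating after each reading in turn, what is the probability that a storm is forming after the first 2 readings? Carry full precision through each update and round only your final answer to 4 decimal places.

After 'falling': P(storm) = 0.75·0.1500 / (0.75·0.1500 + 0.35·0.8500) ≈ 0.2744
After 'steady': P(storm) = 0.25·0.2744 / (0.25·0.2744 + 0.65·0.7256) ≈ 0.1270

0.1270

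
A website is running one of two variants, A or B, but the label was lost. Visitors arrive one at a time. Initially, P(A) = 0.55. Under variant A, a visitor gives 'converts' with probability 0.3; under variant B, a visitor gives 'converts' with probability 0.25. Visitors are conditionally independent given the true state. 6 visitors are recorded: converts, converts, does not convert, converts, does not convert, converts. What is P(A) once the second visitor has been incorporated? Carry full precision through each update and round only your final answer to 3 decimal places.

Each posterior becomes the prior for the next update.
After 'converts': P(A) = 0.3·0.5500 / (0.3·0.5500 + 0.25·0.4500) ≈ 0.5946
After 'converts': P(A) = 0.3·0.5946 / (0.3·0.5946 + 0.25·0.4054) ≈ 0.6377

0.638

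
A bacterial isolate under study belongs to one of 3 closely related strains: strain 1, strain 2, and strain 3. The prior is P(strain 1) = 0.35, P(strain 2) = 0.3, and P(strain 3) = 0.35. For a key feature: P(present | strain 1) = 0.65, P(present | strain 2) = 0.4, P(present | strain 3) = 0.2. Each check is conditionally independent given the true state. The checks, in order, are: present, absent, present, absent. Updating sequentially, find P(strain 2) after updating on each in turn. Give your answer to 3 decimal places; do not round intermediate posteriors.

0.390

Each posterior becomes the prior for the next update.
After 'present': normaliser = 0.65·0.3500 + 0.4·0.3000 + 0.2·0.3500; P(strain 1) ≈ 0.5449, P(strain 2) ≈ 0.2874, P(strain 3) ≈ 0.1677
After 'absent': normaliser = 0.35·0.5449 + 0.6·0.2874 + 0.8·0.1677; P(strain 1) ≈ 0.3835, P(strain 2) ≈ 0.3468, P(strain 3) ≈ 0.2697
After 'present': normaliser = 0.65·0.3835 + 0.4·0.3468 + 0.2·0.2697; P(strain 1) ≈ 0.5641, P(strain 2) ≈ 0.3139, P(strain 3) ≈ 0.1221
After 'absent': normaliser = 0.35·0.5641 + 0.6·0.3139 + 0.8·0.1221; P(strain 1) ≈ 0.4084, P(strain 2) ≈ 0.3896, P(strain 3) ≈ 0.2020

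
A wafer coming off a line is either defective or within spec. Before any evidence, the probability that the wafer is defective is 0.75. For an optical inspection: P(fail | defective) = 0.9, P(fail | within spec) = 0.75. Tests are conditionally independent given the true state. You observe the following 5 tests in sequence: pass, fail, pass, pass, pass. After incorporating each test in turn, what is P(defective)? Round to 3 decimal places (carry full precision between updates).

After 'pass': P(defective) = 0.1·0.7500 / (0.1·0.7500 + 0.25·0.2500) ≈ 0.5455
After 'fail': P(defective) = 0.9·0.5455 / (0.9·0.5455 + 0.75·0.4545) ≈ 0.5902
After 'pass': P(defective) = 0.1·0.5902 / (0.1·0.5902 + 0.25·0.4098) ≈ 0.3655
After 'pass': P(defective) = 0.1·0.3655 / (0.1·0.3655 + 0.25·0.6345) ≈ 0.1873
After 'pass': P(defective) = 0.1·0.1873 / (0.1·0.1873 + 0.25·0.8127) ≈ 0.0844

0.084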